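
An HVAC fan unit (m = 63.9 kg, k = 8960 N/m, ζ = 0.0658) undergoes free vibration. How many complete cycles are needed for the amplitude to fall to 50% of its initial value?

2 cycles

Logarithmic decrement δ = 2πζ/√(1 − ζ²) = 2π × 0.06580/√(1 − 0.00433) = 0.4143.
x_n/x₀ = e^(−nδ) ≤ 0.5; take ln: n ≥ ln(1/0.5)/δ = 0.6931/0.4143 = 1.673.
So 2 complete cycles are required.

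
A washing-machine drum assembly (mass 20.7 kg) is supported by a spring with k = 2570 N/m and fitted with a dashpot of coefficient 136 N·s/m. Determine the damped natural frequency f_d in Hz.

ω_n = √(k/m) = √(2570/20.7) = 11.14 rad/s.
Critical damping c_c = 2√(k·m) = 2√(2570 × 20.7) = 461.3 N·s/m, so ζ = c/c_c = 136/461.3 = 0.2948.
ω_d = ω_n√(1 − ζ²) = 11.14 × √(1 − 0.0869) = 10.65 rad/s.
f_d = ω_d/(2π) = 1.695 Hz.

1.69 Hz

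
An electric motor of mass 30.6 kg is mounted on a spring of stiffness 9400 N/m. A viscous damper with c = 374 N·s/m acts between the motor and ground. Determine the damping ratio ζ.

ω_n = √(k/m) = √(9400/30.6) = 17.53 rad/s.
Critical damping c_c = 2√(k·m) = 2√(9400 × 30.6) = 1073 N·s/m, so ζ = c/c_c = 374/1073 = 0.3487.

0.349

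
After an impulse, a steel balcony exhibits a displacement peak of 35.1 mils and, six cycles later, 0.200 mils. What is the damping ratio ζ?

0.136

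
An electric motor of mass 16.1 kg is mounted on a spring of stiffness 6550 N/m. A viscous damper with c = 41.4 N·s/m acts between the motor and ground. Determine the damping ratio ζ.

0.0637

ω_n = √(k/m) = √(6550/16.1) = 20.17 rad/s.
Critical damping c_c = 2√(k·m) = 2√(6550 × 16.1) = 649.5 N·s/m, so ζ = c/c_c = 41.4/649.5 = 0.06374.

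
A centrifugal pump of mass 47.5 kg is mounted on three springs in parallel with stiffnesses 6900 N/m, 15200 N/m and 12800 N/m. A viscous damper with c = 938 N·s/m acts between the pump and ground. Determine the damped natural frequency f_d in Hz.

4.02 Hz

Parallel springs add: k_eq = 6900 + 15200 + 12800 = 34900 N/m.
ω_n = √(k_eq/m) = √(34900/47.5) = 27.11 rad/s.
Critical damping c_c = 2√(k_eq·m) = 2√(34900 × 47.5) = 2575 N·s/m, so ζ = c/c_c = 938/2575 = 0.3643.
ω_d = ω_n√(1 − ζ²) = 27.11 × √(1 − 0.133) = 25.24 rad/s.
f_d = ω_d/(2π) = 4.018 Hz.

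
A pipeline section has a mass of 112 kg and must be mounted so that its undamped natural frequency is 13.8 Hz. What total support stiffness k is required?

ω_n = 2πf_n = 2π × 13.8 = 86.71 rad/s.
k = m·ω_n² = 112 × 86.71² = 112 × 7518 = 842000 N/m.

842000 N/m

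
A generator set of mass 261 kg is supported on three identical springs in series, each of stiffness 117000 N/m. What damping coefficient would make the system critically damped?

6380 N·s/m

Series springs: 1/k_eq = 3/117000, so k_eq = 117000/3 = 39000 N/m.
c_c = 2√(k_eq·m) = 2√(39000 × 261) = 2 × 3190 = 6381 N·s/m.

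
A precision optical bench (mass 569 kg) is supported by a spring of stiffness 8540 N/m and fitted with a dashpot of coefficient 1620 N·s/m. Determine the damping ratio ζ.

0.367

ω_n = √(k/m) = √(8540/569) = 3.874 rad/s.
Critical damping c_c = 2√(k·m) = 2√(8540 × 569) = 4409 N·s/m, so ζ = c/c_c = 1620/4409 = 0.3675.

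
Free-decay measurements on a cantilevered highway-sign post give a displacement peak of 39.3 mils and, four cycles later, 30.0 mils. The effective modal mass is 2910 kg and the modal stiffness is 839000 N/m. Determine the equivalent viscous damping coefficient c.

Logarithmic decrement δ = (1/n)·ln(x₀/x_n) = (1/4)·ln(39.3/30.0) = (1/4)·ln(1.310) = 0.06751.
ζ = δ/√(4π² + δ²) = 0.06751/√(39.48 + 0.00456) = 0.06751/6.284 = 0.01074.
c = ζ · 2√(km) = 0.01074 × 2√(839000 × 2910) = 0.01074 × 98820 = 1062 N·s/m.

1060 N·s/m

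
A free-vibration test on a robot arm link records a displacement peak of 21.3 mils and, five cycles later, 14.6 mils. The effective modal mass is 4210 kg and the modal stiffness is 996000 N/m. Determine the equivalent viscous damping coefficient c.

1560 N·s/m

Logarithmic decrement δ = (1/n)·ln(x₀/x_n) = (1/5)·ln(21.3/14.6) = (1/5)·ln(1.459) = 0.07554.
ζ = δ/√(4π² + δ²) = 0.07554/√(39.48 + 0.00571) = 0.07554/6.284 = 0.01202.
c = ζ · 2√(km) = 0.01202 × 2√(996000 × 4210) = 0.01202 × 129500 = 1557 N·s/m.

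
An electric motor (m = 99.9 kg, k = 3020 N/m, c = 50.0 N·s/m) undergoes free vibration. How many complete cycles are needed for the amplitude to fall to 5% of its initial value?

ζ = c/(2√(km)) = 50.0/(2√(3020 × 99.9)) = 50.0/1099 = 0.04551.
Logarithmic decrement δ = 2πζ/√(1 − ζ²) = 2π × 0.04551/√(1 − 0.00207) = 0.2863.
x_n/x₀ = e^(−nδ) ≤ 0.05; take ln: n ≥ ln(1/0.05)/δ = 2.996/0.2863 = 10.46.
So 11 complete cycles are required.

11 cycles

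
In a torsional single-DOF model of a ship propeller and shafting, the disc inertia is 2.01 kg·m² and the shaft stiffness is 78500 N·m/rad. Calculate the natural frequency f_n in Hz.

ω_n = √(k_t/J) = √(78500/2.01) = √39050 = 197.6 rad/s.
f_n = ω_n/(2π) = 197.6/6.283 = 31.45 Hz.

31.5 Hz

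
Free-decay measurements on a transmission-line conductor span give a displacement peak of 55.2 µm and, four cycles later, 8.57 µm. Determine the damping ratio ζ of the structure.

Logarithmic decrement δ = (1/n)·ln(x₀/x_n) = (1/4)·ln(55.2/8.57) = (1/4)·ln(6.441) = 0.4657.
ζ = δ/√(4π² + δ²) = 0.4657/√(39.48 + 0.217) = 0.4657/6.300 = 0.07391.

0.0739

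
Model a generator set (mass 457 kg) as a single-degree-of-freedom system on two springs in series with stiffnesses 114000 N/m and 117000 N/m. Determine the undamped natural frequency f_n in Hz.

Series springs: 1/k_eq = 1/114000 + 1/117000 = 1.732×10^-5, so k_eq = 57740 N/m.
ω_n = √(k_eq/m) = √(57740/457) = √126.3 = 11.24 rad/s.
f_n = ω_n/(2π) = 11.24/6.283 = 1.789 Hz.

1.79 Hz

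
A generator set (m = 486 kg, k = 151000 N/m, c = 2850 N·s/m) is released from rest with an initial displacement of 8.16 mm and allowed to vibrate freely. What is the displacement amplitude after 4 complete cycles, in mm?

ζ = c/(2√(km)) = 2850/(2√(151000 × 486)) = 2850/17130 = 0.1663.
Logarithmic decrement δ = 2πζ/√(1 − ζ²) = 2π × 0.1663/√(1 − 0.0277) = 1.060.
After n cycles, x_n/x₀ = e^(−nδ), so x_4 = 8.16 × e^(−4 × 1.060) = 8.16 × 0.01441 = 0.1176 mm.

0.118 mm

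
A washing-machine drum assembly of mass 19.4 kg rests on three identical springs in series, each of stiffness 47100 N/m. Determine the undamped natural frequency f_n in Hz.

4.53 Hz

Series springs: 1/k_eq = 3/47100, so k_eq = 47100/3 = 15700 N/m.
ω_n = √(k_eq/m) = √(15700/19.4) = √809.3 = 28.45 rad/s.
f_n = ω_n/(2π) = 28.45/6.283 = 4.528 Hz.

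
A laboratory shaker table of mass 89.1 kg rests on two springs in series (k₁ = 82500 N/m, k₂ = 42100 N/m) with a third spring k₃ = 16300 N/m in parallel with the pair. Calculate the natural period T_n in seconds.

0.282 s

Series pair: k_s = k₁k₂/(k₁+k₂) = (82500)(42100)/(82500 + 42100) = 27880 N/m. In parallel with k₃: k_eq = 27880 + 16300 = 44180 N/m.
ω_n = √(k_eq/m) = √(44180/89.1) = √495.8 = 22.27 rad/s.
T_n = 2π/ω_n = 6.283/22.27 = 0.2822 s.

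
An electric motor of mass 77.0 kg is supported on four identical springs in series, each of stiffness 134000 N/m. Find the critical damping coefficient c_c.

Series springs: 1/k_eq = 4/134000, so k_eq = 134000/4 = 33500 N/m.
c_c = 2√(k_eq·m) = 2√(33500 × 77.0) = 2 × 1606 = 3212 N·s/m.

3210 N·s/m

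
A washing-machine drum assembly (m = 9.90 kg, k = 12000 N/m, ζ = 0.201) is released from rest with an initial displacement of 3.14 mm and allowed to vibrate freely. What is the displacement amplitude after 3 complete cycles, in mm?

0.0656 mm

Logarithmic decrement δ = 2πζ/√(1 − ζ²) = 2π × 0.2010/√(1 − 0.0404) = 1.289.
After n cycles, x_n/x₀ = e^(−nδ), so x_3 = 3.14 × e^(−3 × 1.289) = 3.14 × 0.02091 = 0.06565 mm.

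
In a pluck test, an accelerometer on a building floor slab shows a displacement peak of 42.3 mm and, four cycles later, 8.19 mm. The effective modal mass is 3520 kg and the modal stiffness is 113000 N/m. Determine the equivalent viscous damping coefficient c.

2600 N·s/m

Logarithmic decrement δ = (1/n)·ln(x₀/x_n) = (1/4)·ln(42.3/8.19) = (1/4)·ln(5.165) = 0.4105.
ζ = δ/√(4π² + δ²) = 0.4105/√(39.48 + 0.168) = 0.4105/6.297 = 0.06519.
c = ζ · 2√(km) = 0.06519 × 2√(113000 × 3520) = 0.06519 × 39890 = 2600 N·s/m.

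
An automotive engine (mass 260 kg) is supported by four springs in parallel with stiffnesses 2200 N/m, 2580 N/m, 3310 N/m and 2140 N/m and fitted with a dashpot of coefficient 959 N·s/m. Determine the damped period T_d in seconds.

1.05 s

Parallel springs add: k_eq = 2200 + 2580 + 3310 + 2140 = 10230 N/m.
ω_n = √(k_eq/m) = √(10230/260) = 6.273 rad/s.
Critical damping c_c = 2√(k_eq·m) = 2√(10230 × 260) = 3262 N·s/m, so ζ = c/c_c = 959/3262 = 0.2940.
ω_d = ω_n√(1 − ζ²) = 6.273 × √(1 − 0.0864) = 5.995 rad/s.
T_d = 2π/ω_d = 1.048 s.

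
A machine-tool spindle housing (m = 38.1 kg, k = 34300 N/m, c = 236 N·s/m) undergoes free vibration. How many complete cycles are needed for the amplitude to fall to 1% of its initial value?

8 cycles

ζ = c/(2√(km)) = 236/(2√(34300 × 38.1)) = 236/2286 = 0.1032.
Logarithmic decrement δ = 2πζ/√(1 − ζ²) = 2π × 0.1032/√(1 − 0.0107) = 0.6520.
x_n/x₀ = e^(−nδ) ≤ 0.01; take ln: n ≥ ln(1/0.01)/δ = 4.605/0.6520 = 7.063.
So 8 complete cycles are required.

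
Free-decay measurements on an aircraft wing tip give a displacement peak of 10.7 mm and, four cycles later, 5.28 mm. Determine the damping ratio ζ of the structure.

Logarithmic decrement δ = (1/n)·ln(x₀/x_n) = (1/4)·ln(10.7/5.28) = (1/4)·ln(2.027) = 0.1766.
ζ = δ/√(4π² + δ²) = 0.1766/√(39.48 + 0.0312) = 0.1766/6.286 = 0.02809.

0.0281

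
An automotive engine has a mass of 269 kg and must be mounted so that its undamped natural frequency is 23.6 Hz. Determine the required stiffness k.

5910000 N/m

ω_n = 2πf_n = 2π × 23.6 = 148.3 rad/s.
k = m·ω_n² = 269 × 148.3² = 269 × 21990 = 5915000 N/m.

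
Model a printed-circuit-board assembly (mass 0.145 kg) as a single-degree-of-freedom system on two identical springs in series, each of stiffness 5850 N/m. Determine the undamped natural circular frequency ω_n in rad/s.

142 rad/s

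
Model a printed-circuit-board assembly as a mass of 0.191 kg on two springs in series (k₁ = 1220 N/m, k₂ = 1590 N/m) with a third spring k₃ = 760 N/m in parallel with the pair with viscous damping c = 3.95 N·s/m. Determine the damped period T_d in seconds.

Series pair: k_s = k₁k₂/(k₁+k₂) = (1220)(1590)/(1220 + 1590) = 690.3 N/m. In parallel with k₃: k_eq = 690.3 + 760 = 1450 N/m.
ω_n = √(k_eq/m) = √(1450/0.191) = 87.14 rad/s.
Critical damping c_c = 2√(k_eq·m) = 2√(1450 × 0.191) = 33.29 N·s/m, so ζ = c/c_c = 3.95/33.29 = 0.1187.
ω_d = ω_n√(1 − ζ²) = 87.14 × √(1 − 0.0141) = 86.52 rad/s.
T_d = 2π/ω_d = 0.07262 s.

0.0726 s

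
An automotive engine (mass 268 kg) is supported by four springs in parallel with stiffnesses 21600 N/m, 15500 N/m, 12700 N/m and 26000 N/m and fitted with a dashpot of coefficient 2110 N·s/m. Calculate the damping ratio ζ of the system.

0.234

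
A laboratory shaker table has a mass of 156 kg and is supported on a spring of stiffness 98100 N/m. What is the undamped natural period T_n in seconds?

ω_n = √(k/m) = √(98100/156) = √628.8 = 25.08 rad/s.
T_n = 2π/ω_n = 6.283/25.08 = 0.2506 s.

0.251 s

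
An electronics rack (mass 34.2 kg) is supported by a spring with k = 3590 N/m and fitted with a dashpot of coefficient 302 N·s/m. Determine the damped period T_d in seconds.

0.680 s

ω_n = √(k/m) = √(3590/34.2) = 10.25 rad/s.
Critical damping c_c = 2√(k·m) = 2√(3590 × 34.2) = 700.8 N·s/m, so ζ = c/c_c = 302/700.8 = 0.4309.
ω_d = ω_n√(1 − ζ²) = 10.25 × √(1 − 0.186) = 9.245 rad/s.
T_d = 2π/ω_d = 0.6796 s.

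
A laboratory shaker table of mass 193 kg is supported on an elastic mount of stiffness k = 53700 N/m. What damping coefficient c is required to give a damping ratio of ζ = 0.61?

3930 N·s/m

c_c = 2√(k·m) = 2√(53700 × 193) = 6439 N·s/m.
c = ζ·c_c = 0.61 × 6439 = 3928 N·s/m.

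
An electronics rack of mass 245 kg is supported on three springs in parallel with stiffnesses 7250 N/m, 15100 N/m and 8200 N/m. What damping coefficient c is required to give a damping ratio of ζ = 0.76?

4160 N·s/m

Parallel springs add: k_eq = 7250 + 15100 + 8200 = 30550 N/m.
c_c = 2√(k_eq·m) = 2√(30550 × 245) = 5472 N·s/m.
c = ζ·c_c = 0.76 × 5472 = 4158 N·s/m.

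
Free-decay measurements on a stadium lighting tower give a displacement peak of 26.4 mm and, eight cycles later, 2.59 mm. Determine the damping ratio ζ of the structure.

Logarithmic decrement δ = (1/n)·ln(x₀/x_n) = (1/8)·ln(26.4/2.59) = (1/8)·ln(10.19) = 0.2902.
ζ = δ/√(4π² + δ²) = 0.2902/√(39.48 + 0.0842) = 0.2902/6.290 = 0.04614.

0.0461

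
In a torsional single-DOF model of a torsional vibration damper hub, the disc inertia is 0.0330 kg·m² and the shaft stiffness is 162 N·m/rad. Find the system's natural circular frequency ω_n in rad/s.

ω_n = √(k_t/J) = √(162/0.0330) = √4909 = 70.06 rad/s.

70.1 rad/s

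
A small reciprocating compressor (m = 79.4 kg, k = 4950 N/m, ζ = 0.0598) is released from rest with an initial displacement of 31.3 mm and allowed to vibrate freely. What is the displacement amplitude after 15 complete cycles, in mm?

Logarithmic decrement δ = 2πζ/√(1 − ζ²) = 2π × 0.05980/√(1 − 0.00358) = 0.3764.
After n cycles, x_n/x₀ = e^(−nδ), so x_15 = 31.3 × e^(−15 × 0.3764) = 31.3 × 0.003531 = 0.1105 mm.

0.111 mm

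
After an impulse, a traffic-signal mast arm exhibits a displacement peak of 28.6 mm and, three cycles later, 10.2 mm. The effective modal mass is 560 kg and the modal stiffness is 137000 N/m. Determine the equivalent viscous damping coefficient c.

957 N·s/m

Logarithmic decrement δ = (1/n)·ln(x₀/x_n) = (1/3)·ln(28.6/10.2) = (1/3)·ln(2.804) = 0.3437.
ζ = δ/√(4π² + δ²) = 0.3437/√(39.48 + 0.118) = 0.3437/6.293 = 0.05462.
c = ζ · 2√(km) = 0.05462 × 2√(137000 × 560) = 0.05462 × 17520 = 956.8 N·s/m.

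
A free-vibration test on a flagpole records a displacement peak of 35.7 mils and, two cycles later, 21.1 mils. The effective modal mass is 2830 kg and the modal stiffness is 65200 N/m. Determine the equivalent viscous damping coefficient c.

Logarithmic decrement δ = (1/n)·ln(x₀/x_n) = (1/2)·ln(35.7/21.1) = (1/2)·ln(1.692) = 0.2629.
ζ = δ/√(4π² + δ²) = 0.2629/√(39.48 + 0.0691) = 0.2629/6.289 = 0.04181.
c = ζ · 2√(km) = 0.04181 × 2√(65200 × 2830) = 0.04181 × 27170 = 1136 N·s/m.

1140 N·s/m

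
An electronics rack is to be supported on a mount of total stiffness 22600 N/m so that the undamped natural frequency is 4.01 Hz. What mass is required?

ω_n = 2πf_n = 2π × 4.01 = 25.20 rad/s.
m = k/ω_n² = 22600/25.20² = 22600/634.8 = 35.60 kg.

35.6 kg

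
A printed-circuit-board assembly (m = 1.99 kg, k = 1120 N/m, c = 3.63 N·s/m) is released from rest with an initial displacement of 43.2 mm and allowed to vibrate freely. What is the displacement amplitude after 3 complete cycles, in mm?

ζ = c/(2√(km)) = 3.63/(2√(1120 × 1.99)) = 3.63/94.42 = 0.03845.
Logarithmic decrement δ = 2πζ/√(1 − ζ²) = 2π × 0.03845/√(1 − 0.00148) = 0.2417.
After n cycles, x_n/x₀ = e^(−nδ), so x_3 = 43.2 × e^(−3 × 0.2417) = 43.2 × 0.4842 = 20.92 mm.

20.9 mm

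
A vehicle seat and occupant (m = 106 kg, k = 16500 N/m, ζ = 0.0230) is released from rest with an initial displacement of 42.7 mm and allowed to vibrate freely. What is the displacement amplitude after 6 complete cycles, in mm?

Logarithmic decrement δ = 2πζ/√(1 − ζ²) = 2π × 0.02300/√(1 − 0.000529) = 0.1446.
After n cycles, x_n/x₀ = e^(−nδ), so x_6 = 42.7 × e^(−6 × 0.1446) = 42.7 × 0.4201 = 17.94 mm.

17.9 mm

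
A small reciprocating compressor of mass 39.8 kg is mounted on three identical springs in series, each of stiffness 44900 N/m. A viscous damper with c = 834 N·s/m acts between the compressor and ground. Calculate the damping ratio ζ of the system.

Series springs: 1/k_eq = 3/44900, so k_eq = 44900/3 = 14970 N/m.
ω_n = √(k_eq/m) = √(14970/39.8) = 19.39 rad/s.
Critical damping c_c = 2√(k_eq·m) = 2√(14970 × 39.8) = 1544 N·s/m, so ζ = c/c_c = 834/1544 = 0.5403.

0.540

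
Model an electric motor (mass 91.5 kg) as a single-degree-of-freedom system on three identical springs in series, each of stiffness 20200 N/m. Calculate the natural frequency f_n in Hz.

Series springs: 1/k_eq = 3/20200, so k_eq = 20200/3 = 6733 N/m.
ω_n = √(k_eq/m) = √(6733/91.5) = √73.59 = 8.578 rad/s.
f_n = ω_n/(2π) = 8.578/6.283 = 1.365 Hz.

1.37 Hz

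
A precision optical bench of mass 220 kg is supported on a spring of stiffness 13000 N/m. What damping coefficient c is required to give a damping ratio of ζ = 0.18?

609 N·s/m

c_c = 2√(k·m) = 2√(13000 × 220) = 3382 N·s/m.
c = ζ·c_c = 0.18 × 3382 = 608.8 N·s/m.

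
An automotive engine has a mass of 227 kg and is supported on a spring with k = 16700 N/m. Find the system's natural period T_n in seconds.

0.733 s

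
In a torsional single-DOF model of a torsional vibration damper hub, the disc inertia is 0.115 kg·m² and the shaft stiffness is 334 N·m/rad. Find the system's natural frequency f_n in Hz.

8.58 Hz

ω_n = √(k_t/J) = √(334/0.115) = √2904 = 53.89 rad/s.
f_n = ω_n/(2π) = 53.89/6.283 = 8.577 Hz.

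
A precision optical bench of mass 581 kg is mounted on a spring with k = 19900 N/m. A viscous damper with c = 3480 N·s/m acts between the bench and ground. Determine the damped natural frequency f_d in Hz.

ω_n = √(k/m) = √(19900/581) = 5.852 rad/s.
Critical damping c_c = 2√(k·m) = 2√(19900 × 581) = 6801 N·s/m, so ζ = c/c_c = 3480/6801 = 0.5117.
ω_d = ω_n√(1 − ζ²) = 5.852 × √(1 − 0.262) = 5.028 rad/s.
f_d = ω_d/(2π) = 0.8003 Hz.

0.800 Hz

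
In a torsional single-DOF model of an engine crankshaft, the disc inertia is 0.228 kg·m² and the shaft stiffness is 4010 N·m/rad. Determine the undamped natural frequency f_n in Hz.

ω_n = √(k_t/J) = √(4010/0.228) = √17590 = 132.6 rad/s.
f_n = ω_n/(2π) = 132.6/6.283 = 21.11 Hz.

21.1 Hz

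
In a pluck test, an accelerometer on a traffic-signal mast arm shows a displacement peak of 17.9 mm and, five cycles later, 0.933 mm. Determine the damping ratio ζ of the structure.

Logarithmic decrement δ = (1/n)·ln(x₀/x_n) = (1/5)·ln(17.9/0.933) = (1/5)·ln(19.19) = 0.5908.
ζ = δ/√(4π² + δ²) = 0.5908/√(39.48 + 0.349) = 0.5908/6.311 = 0.09362.

0.0936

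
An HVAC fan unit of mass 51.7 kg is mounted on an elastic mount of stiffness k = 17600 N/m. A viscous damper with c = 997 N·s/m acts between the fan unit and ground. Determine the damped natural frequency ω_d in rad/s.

15.7 rad/s

ω_n = √(k/m) = √(17600/51.7) = 18.45 rad/s.
Critical damping c_c = 2√(k·m) = 2√(17600 × 51.7) = 1908 N·s/m, so ζ = c/c_c = 997/1908 = 0.5226.
ω_d = ω_n√(1 − ζ²) = 18.45 × √(1 − 0.273) = 15.73 rad/s.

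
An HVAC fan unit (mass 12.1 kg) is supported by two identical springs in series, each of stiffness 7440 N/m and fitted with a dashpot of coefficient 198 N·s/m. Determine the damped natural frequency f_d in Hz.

2.47 Hz

Series springs: 1/k_eq = 2/7440, so k_eq = 7440/2 = 3720 N/m.
ω_n = √(k_eq/m) = √(3720/12.1) = 17.53 rad/s.
Critical damping c_c = 2√(k_eq·m) = 2√(3720 × 12.1) = 424.3 N·s/m, so ζ = c/c_c = 198/424.3 = 0.4666.
ω_d = ω_n√(1 − ζ²) = 17.53 × √(1 − 0.218) = 15.51 rad/s.
f_d = ω_d/(2π) = 2.468 Hz.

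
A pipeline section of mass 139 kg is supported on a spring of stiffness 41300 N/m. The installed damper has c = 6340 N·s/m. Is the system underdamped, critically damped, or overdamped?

overdamped

c_c = 2√(k·m) = 4792 N·s/m; ζ = c/c_c = 6340/4792 = 1.32.
Since ζ > 1 the system is overdamped.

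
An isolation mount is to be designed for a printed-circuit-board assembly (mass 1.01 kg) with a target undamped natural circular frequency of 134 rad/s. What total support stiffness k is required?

k = m·ω_n² = 1.01 × 134.0² = 1.01 × 17960 = 18140 N/m.

18100 N/m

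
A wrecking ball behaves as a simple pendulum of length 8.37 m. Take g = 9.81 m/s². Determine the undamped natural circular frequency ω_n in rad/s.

1.08 rad/s

For a simple pendulum ω_n = √(g/L) = √(9.81/8.37) = √1.172 = 1.083 rad/s.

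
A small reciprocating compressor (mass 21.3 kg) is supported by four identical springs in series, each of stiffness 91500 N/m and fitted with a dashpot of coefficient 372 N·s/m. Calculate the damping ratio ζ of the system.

0.266

Series springs: 1/k_eq = 4/91500, so k_eq = 91500/4 = 22880 N/m.
ω_n = √(k_eq/m) = √(22880/21.3) = 32.77 rad/s.
Critical damping c_c = 2√(k_eq·m) = 2√(22880 × 21.3) = 1396 N·s/m, so ζ = c/c_c = 372/1396 = 0.2665.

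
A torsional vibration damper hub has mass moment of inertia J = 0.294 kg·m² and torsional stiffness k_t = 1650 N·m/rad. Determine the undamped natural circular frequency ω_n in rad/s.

74.9 rad/s

ω_n = √(k_t/J) = √(1650/0.294) = √5612 = 74.91 rad/s.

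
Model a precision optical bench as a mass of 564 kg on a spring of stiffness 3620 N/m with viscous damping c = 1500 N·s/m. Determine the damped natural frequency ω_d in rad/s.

2.16 rad/s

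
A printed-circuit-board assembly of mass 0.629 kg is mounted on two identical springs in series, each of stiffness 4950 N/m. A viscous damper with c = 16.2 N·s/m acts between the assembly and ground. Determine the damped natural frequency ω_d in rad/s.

Series springs: 1/k_eq = 2/4950, so k_eq = 4950/2 = 2475 N/m.
ω_n = √(k_eq/m) = √(2475/0.629) = 62.73 rad/s.
Critical damping c_c = 2√(k_eq·m) = 2√(2475 × 0.629) = 78.91 N·s/m, so ζ = c/c_c = 16.2/78.91 = 0.2053.
ω_d = ω_n√(1 − ζ²) = 62.73 × √(1 − 0.0421) = 61.39 rad/s.

61.4 rad/s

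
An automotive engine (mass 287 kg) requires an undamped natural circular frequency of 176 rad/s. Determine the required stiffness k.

8890000 N/m

k = m·ω_n² = 287 × 176.0² = 287 × 30980 = 8890000 N/m.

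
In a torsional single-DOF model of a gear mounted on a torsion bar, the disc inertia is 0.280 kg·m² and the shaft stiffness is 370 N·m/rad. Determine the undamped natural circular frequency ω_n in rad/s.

ω_n = √(k_t/J) = √(370/0.280) = √1321 = 36.35 rad/s.

36.4 rad/s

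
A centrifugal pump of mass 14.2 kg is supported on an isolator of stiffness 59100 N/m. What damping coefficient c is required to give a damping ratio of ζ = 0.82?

c_c = 2√(k·m) = 2√(59100 × 14.2) = 1832 N·s/m.
c = ζ·c_c = 0.82 × 1832 = 1502 N·s/m.

1500 N·s/m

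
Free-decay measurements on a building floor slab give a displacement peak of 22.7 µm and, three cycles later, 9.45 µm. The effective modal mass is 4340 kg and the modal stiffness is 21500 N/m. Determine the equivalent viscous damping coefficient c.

897 N·s/m

Logarithmic decrement δ = (1/n)·ln(x₀/x_n) = (1/3)·ln(22.7/9.45) = (1/3)·ln(2.402) = 0.2921.
ζ = δ/√(4π² + δ²) = 0.2921/√(39.48 + 0.0853) = 0.2921/6.290 = 0.04644.
c = ζ · 2√(km) = 0.04644 × 2√(21500 × 4340) = 0.04644 × 19320 = 897.2 N·s/m.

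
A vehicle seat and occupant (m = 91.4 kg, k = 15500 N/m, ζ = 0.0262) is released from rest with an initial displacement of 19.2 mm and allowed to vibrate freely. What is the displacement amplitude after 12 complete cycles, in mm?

Logarithmic decrement δ = 2πζ/√(1 − ζ²) = 2π × 0.02620/√(1 − 0.000686) = 0.1647.
After n cycles, x_n/x₀ = e^(−nδ), so x_12 = 19.2 × e^(−12 × 0.1647) = 19.2 × 0.1386 = 2.661 mm.

2.66 mm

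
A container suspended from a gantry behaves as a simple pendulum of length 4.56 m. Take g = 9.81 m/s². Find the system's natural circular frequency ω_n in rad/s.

1.47 rad/s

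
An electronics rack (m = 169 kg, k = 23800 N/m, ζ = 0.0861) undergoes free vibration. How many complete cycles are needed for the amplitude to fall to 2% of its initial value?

8 cycles

Logarithmic decrement δ = 2πζ/√(1 − ζ²) = 2π × 0.08610/√(1 − 0.00741) = 0.5430.
x_n/x₀ = e^(−nδ) ≤ 0.02; take ln: n ≥ ln(1/0.02)/δ = 3.912/0.5430 = 7.204.
So 8 complete cycles are required.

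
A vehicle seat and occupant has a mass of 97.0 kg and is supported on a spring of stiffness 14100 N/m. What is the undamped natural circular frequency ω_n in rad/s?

ω_n = √(k/m) = √(14100/97.0) = √145.4 = 12.06 rad/s.

12.1 rad/s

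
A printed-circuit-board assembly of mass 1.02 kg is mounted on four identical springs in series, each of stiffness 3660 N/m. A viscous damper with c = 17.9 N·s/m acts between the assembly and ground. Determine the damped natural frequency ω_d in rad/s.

Series springs: 1/k_eq = 4/3660, so k_eq = 3660/4 = 915.0 N/m.
ω_n = √(k_eq/m) = √(915.0/1.02) = 29.95 rad/s.
Critical damping c_c = 2√(k_eq·m) = 2√(915.0 × 1.02) = 61.10 N·s/m, so ζ = c/c_c = 17.9/61.10 = 0.2930.
ω_d = ω_n√(1 − ζ²) = 29.95 × √(1 − 0.0858) = 28.64 rad/s.

28.6 rad/s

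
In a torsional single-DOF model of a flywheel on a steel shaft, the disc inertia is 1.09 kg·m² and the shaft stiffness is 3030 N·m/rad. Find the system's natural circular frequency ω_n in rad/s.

ω_n = √(k_t/J) = √(3030/1.09) = √2780 = 52.72 rad/s.

52.7 rad/s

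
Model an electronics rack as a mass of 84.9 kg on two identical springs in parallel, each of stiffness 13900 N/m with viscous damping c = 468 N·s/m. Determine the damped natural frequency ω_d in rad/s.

Parallel springs add: k_eq = 2 × 13900 = 27800 N/m.
ω_n = √(k_eq/m) = √(27800/84.9) = 18.10 rad/s.
Critical damping c_c = 2√(k_eq·m) = 2√(27800 × 84.9) = 3073 N·s/m, so ζ = c/c_c = 468/3073 = 0.1523.
ω_d = ω_n√(1 − ζ²) = 18.10 × √(1 − 0.0232) = 17.88 rad/s.

17.9 rad/s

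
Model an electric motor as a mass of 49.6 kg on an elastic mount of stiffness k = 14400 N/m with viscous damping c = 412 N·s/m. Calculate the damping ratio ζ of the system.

ω_n = √(k/m) = √(14400/49.6) = 17.04 rad/s.
Critical damping c_c = 2√(k·m) = 2√(14400 × 49.6) = 1690 N·s/m, so ζ = c/c_c = 412/1690 = 0.2438.

0.244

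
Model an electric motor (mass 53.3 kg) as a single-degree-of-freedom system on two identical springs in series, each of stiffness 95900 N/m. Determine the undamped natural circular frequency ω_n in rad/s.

30.0 rad/s

Series springs: 1/k_eq = 2/95900, so k_eq = 95900/2 = 47950 N/m.
ω_n = √(k_eq/m) = √(47950/53.3) = √899.6 = 29.99 rad/s.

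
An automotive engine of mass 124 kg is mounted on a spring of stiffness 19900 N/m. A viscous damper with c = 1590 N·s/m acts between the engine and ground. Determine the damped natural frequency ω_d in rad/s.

ω_n = √(k/m) = √(19900/124) = 12.67 rad/s.
Critical damping c_c = 2√(k·m) = 2√(19900 × 124) = 3142 N·s/m, so ζ = c/c_c = 1590/3142 = 0.5061.
ω_d = ω_n√(1 − ζ²) = 12.67 × √(1 − 0.256) = 10.93 rad/s.

10.9 rad/s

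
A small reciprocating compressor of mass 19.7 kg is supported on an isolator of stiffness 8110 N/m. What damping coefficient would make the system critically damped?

c_c = 2√(k·m) = 2√(8110 × 19.7) = 2 × 399.7 = 799.4 N·s/m.

799 N·s/m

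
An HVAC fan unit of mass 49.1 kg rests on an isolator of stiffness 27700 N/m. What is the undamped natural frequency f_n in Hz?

ω_n = √(k/m) = √(27700/49.1) = √564.2 = 23.75 rad/s.
f_n = ω_n/(2π) = 23.75/6.283 = 3.780 Hz.

3.78 Hz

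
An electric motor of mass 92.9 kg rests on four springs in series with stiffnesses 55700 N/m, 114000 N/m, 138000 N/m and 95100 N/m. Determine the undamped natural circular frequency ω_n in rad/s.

Series springs: 1/k_eq = 1/55700 + 1/114000 + 1/138000 + 1/95100 = 4.449×10^-5, so k_eq = 22480 N/m.
ω_n = √(k_eq/m) = √(22480/92.9) = √242.0 = 15.56 rad/s.

15.6 rad/s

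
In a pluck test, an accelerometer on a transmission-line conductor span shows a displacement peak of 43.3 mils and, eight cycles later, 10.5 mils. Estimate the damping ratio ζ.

Logarithmic decrement δ = (1/n)·ln(x₀/x_n) = (1/8)·ln(43.3/10.5) = (1/8)·ln(4.124) = 0.1771.
ζ = δ/√(4π² + δ²) = 0.1771/√(39.48 + 0.0314) = 0.1771/6.286 = 0.02817.

0.0282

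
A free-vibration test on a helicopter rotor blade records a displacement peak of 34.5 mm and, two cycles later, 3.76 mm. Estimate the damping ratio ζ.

Logarithmic decrement δ = (1/n)·ln(x₀/x_n) = (1/2)·ln(34.5/3.76) = (1/2)·ln(9.176) = 1.108.
ζ = δ/√(4π² + δ²) = 1.108/√(39.48 + 1.23) = 1.108/6.380 = 0.1737.

0.174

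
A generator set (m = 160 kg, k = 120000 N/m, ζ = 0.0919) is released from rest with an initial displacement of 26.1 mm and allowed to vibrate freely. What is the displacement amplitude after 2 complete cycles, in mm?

Logarithmic decrement δ = 2πζ/√(1 − ζ²) = 2π × 0.09190/√(1 − 0.00845) = 0.5799.
After n cycles, x_n/x₀ = e^(−nδ), so x_2 = 26.1 × e^(−2 × 0.5799) = 26.1 × 0.3136 = 8.184 mm.

8.18 mm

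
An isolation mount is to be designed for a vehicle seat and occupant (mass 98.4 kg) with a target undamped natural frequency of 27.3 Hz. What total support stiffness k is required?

2900000 N/m

ω_n = 2πf_n = 2π × 27.3 = 171.5 rad/s.
k = m·ω_n² = 98.4 × 171.5² = 98.4 × 29420 = 2895000 N/m.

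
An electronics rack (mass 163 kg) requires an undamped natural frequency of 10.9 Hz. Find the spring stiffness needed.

765000 N/m

ω_n = 2πf_n = 2π × 10.9 = 68.49 rad/s.
k = m·ω_n² = 163 × 68.49² = 163 × 4690 = 764500 N/m.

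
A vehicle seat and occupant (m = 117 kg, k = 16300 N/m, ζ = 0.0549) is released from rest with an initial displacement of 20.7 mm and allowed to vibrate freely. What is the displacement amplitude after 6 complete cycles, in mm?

2.60 mm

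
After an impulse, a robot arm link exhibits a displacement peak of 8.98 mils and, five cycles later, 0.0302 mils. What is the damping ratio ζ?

0.178

Logarithmic decrement δ = (1/n)·ln(x₀/x_n) = (1/5)·ln(8.98/0.0302) = (1/5)·ln(297.4) = 1.139.
ζ = δ/√(4π² + δ²) = 1.139/√(39.48 + 1.30) = 1.139/6.386 = 0.1784.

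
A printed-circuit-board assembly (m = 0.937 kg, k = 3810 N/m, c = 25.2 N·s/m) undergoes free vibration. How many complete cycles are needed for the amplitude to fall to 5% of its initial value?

3 cycles

ζ = c/(2√(km)) = 25.2/(2√(3810 × 0.937)) = 25.2/119.5 = 0.2109.
Logarithmic decrement δ = 2πζ/√(1 − ζ²) = 2π × 0.2109/√(1 − 0.0445) = 1.355.
x_n/x₀ = e^(−nδ) ≤ 0.05; take ln: n ≥ ln(1/0.05)/δ = 2.996/1.355 = 2.210.
So 3 complete cycles are required.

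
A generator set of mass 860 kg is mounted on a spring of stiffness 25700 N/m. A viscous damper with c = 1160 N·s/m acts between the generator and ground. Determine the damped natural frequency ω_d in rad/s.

5.42 rad/s

ω_n = √(k/m) = √(25700/860) = 5.467 rad/s.
Critical damping c_c = 2√(k·m) = 2√(25700 × 860) = 9403 N·s/m, so ζ = c/c_c = 1160/9403 = 0.1234.
ω_d = ω_n√(1 − ζ²) = 5.467 × √(1 − 0.0152) = 5.425 rad/s.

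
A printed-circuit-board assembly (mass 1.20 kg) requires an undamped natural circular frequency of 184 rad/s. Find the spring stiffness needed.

40600 N/m

k = m·ω_n² = 1.20 × 184.0² = 1.20 × 33860 = 40630 N/m.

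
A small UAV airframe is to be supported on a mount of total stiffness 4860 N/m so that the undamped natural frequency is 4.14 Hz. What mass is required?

ω_n = 2πf_n = 2π × 4.14 = 26.01 rad/s.
m = k/ω_n² = 4860/26.01² = 4860/676.6 = 7.183 kg.

7.18 kg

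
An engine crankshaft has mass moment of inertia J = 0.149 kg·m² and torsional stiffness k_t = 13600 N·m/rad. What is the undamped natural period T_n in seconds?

0.0208 s

ω_n = √(k_t/J) = √(13600/0.149) = √91280 = 302.1 rad/s.
T_n = 2π/ω_n = 6.283/302.1 = 0.02080 s.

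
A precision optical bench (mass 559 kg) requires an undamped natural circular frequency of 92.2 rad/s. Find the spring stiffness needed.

4750000 N/m

k = m·ω_n² = 559 × 92.20² = 559 × 8501 = 4752000 N/m.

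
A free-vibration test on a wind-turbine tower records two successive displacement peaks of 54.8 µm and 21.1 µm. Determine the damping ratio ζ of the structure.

0.150

Logarithmic decrement δ = (1/n)·ln(x₀/x_n) = (1/1)·ln(54.8/21.1) = (1/1)·ln(2.597) = 0.9544.
ζ = δ/√(4π² + δ²) = 0.9544/√(39.48 + 0.911) = 0.9544/6.355 = 0.1502.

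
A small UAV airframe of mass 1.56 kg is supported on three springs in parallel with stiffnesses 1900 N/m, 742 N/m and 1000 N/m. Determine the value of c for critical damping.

Parallel springs add: k_eq = 1900 + 742 + 1000 = 3642 N/m.
c_c = 2√(k_eq·m) = 2√(3642 × 1.56) = 2 × 75.38 = 150.8 N·s/m.

151 N·s/m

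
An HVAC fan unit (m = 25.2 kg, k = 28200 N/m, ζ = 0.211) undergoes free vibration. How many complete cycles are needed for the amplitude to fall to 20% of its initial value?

2 cycles

Logarithmic decrement δ = 2πζ/√(1 − ζ²) = 2π × 0.2110/√(1 − 0.0445) = 1.356.
x_n/x₀ = e^(−nδ) ≤ 0.2; take ln: n ≥ ln(1/0.2)/δ = 1.609/1.356 = 1.187.
So 2 complete cycles are required.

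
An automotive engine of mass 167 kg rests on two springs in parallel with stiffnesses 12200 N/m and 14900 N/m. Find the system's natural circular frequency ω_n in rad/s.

Parallel springs add: k_eq = 12200 + 14900 = 27100 N/m.
ω_n = √(k_eq/m) = √(27100/167) = √162.3 = 12.74 rad/s.

12.7 rad/s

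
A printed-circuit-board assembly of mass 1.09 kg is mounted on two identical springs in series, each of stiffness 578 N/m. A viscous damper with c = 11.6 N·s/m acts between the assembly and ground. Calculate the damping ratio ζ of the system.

0.327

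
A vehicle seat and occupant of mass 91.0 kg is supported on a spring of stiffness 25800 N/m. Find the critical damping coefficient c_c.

3060 N·s/m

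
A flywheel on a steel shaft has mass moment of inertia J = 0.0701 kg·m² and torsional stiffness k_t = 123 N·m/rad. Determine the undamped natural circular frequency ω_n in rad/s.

ω_n = √(k_t/J) = √(123/0.0701) = √1755 = 41.89 rad/s.

41.9 rad/s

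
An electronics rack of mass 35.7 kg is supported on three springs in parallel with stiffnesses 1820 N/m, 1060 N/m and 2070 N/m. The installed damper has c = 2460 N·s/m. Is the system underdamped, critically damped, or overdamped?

overdamped

Parallel springs add: k_eq = 1820 + 1060 + 2070 = 4950 N/m.
c_c = 2√(k_eq·m) = 840.7 N·s/m; ζ = c/c_c = 2460/840.7 = 2.93.
Since ζ > 1 the system is overdamped.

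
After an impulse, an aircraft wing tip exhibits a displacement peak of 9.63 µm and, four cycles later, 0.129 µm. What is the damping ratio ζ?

0.169

Logarithmic decrement δ = (1/n)·ln(x₀/x_n) = (1/4)·ln(9.63/0.129) = (1/4)·ln(74.65) = 1.078.
ζ = δ/√(4π² + δ²) = 1.078/√(39.48 + 1.16) = 1.078/6.375 = 0.1691.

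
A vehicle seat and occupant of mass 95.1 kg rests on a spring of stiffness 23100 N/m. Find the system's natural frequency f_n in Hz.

2.48 Hz

ω_n = √(k/m) = √(23100/95.1) = √242.9 = 15.59 rad/s.
f_n = ω_n/(2π) = 15.59/6.283 = 2.480 Hz.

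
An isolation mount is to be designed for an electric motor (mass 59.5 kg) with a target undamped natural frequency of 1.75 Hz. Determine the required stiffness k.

7190 N/m

ω_n = 2πf_n = 2π × 1.75 = 11.00 rad/s.
k = m·ω_n² = 59.5 × 11.00² = 59.5 × 120.9 = 7194 N/m.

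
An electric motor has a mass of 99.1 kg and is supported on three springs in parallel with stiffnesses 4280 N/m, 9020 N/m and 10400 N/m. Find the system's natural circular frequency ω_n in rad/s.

Parallel springs add: k_eq = 4280 + 9020 + 10400 = 23700 N/m.
ω_n = √(k_eq/m) = √(23700/99.1) = √239.2 = 15.46 rad/s.

15.5 rad/s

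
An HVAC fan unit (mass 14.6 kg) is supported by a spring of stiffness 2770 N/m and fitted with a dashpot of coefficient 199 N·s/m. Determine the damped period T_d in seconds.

0.525 s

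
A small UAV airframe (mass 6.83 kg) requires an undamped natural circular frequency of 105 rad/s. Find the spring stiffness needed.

75300 N/m

k = m·ω_n² = 6.83 × 105.0² = 6.83 × 11020 = 75300 N/m.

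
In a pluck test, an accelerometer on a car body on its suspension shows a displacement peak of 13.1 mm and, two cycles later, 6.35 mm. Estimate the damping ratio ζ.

Logarithmic decrement δ = (1/n)·ln(x₀/x_n) = (1/2)·ln(13.1/6.35) = (1/2)·ln(2.063) = 0.3621.
ζ = δ/√(4π² + δ²) = 0.3621/√(39.48 + 0.131) = 0.3621/6.294 = 0.05753.

0.0575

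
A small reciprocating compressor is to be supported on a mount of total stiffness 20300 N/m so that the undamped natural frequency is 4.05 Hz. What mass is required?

ω_n = 2πf_n = 2π × 4.05 = 25.45 rad/s.
m = k/ω_n² = 20300/25.45² = 20300/647.5 = 31.35 kg.

31.3 kg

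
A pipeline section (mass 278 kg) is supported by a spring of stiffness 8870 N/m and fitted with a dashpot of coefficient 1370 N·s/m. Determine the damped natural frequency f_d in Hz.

0.809 Hz

ω_n = √(k/m) = √(8870/278) = 5.649 rad/s.
Critical damping c_c = 2√(k·m) = 2√(8870 × 278) = 3141 N·s/m, so ζ = c/c_c = 1370/3141 = 0.4362.
ω_d = ω_n√(1 − ζ²) = 5.649 × √(1 − 0.190) = 5.083 rad/s.
f_d = ω_d/(2π) = 0.8090 Hz.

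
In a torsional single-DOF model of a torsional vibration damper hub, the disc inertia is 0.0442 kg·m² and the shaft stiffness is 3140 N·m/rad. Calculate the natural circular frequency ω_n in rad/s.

ω_n = √(k_t/J) = √(3140/0.0442) = √71040 = 266.5 rad/s.

267 rad/s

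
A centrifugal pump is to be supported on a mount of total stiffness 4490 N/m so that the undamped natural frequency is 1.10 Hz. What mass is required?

ω_n = 2πf_n = 2π × 1.10 = 6.912 rad/s.
m = k/ω_n² = 4490/6.912² = 4490/47.77 = 93.99 kg.

94.0 kg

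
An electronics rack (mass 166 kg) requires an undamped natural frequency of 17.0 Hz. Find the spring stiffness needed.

ω_n = 2πf_n = 2π × 17.0 = 106.8 rad/s.
k = m·ω_n² = 166 × 106.8² = 166 × 11410 = 1894000 N/m.

1890000 N/m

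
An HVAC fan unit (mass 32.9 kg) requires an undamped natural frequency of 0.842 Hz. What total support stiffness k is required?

921 N/m

ω_n = 2πf_n = 2π × 0.842 = 5.290 rad/s.
k = m·ω_n² = 32.9 × 5.290² = 32.9 × 27.99 = 920.8 N/m.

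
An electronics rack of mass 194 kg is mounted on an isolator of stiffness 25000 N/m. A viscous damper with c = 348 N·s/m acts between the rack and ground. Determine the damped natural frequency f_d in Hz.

ω_n = √(k/m) = √(25000/194) = 11.35 rad/s.
Critical damping c_c = 2√(k·m) = 2√(25000 × 194) = 4405 N·s/m, so ζ = c/c_c = 348/4405 = 0.07901.
ω_d = ω_n√(1 − ζ²) = 11.35 × √(1 − 0.00624) = 11.32 rad/s.
f_d = ω_d/(2π) = 1.801 Hz.

1.80 Hz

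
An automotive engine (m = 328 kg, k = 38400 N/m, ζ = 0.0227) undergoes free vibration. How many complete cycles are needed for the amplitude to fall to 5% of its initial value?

Logarithmic decrement δ = 2πζ/√(1 − ζ²) = 2π × 0.02270/√(1 − 0.000515) = 0.1427.
x_n/x₀ = e^(−nδ) ≤ 0.05; take ln: n ≥ ln(1/0.05)/δ = 2.996/0.1427 = 21.00.
So 21 complete cycles are required.

21 cycles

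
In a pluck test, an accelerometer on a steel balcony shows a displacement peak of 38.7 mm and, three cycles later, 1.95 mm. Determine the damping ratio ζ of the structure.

0.157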